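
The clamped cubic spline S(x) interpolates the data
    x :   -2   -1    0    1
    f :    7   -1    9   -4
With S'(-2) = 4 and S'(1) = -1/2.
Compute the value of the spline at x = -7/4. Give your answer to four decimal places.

6.2609

Write M_i for S''(x_i). With h_i = 1, 1, 1 and divided differences Δ_i = -8, 10, -13, the continuity of S' gives the tridiagonal system
  1·M_0 + 4·M_1 + 1·M_2 = 6(Δ_1 - Δ_0) = 108
  1·M_1 + 4·M_2 + 1·M_3 = 6(Δ_2 - Δ_1) = -138
Clamped end conditions give two more equations: 2h_0·M_0 + h_0·M_1 = 6(Δ_0 - S'(-2)) = -72 and h_2·M_2 + 2h_2·M_3 = 6(S'(1) - Δ_2) = 75.
Solving the tridiagonal system: M_0 = -331/5, M_1 = 302/5, M_2 = -337/5, M_3 = 356/5.
On [-2, -1], S(x) = 7 + 4·(x + 2) - 331/10·(x + 2)² + 211/10·(x + 2)³.
With (x + 2) = 1/4: S(-7/4) = 4007/640.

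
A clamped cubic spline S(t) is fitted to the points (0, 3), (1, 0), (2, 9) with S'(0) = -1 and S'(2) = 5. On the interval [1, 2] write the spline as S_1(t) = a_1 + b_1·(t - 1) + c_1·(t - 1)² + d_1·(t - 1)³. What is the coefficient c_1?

With σ_i denoting the second derivative at x_i, h_i = 1, 1, and Δ_i = (y_(i+1) − y_i)/h_i = -3, 9:
  1·σ_0 + 4·σ_1 + 1·σ_2 = 6(Δ_1 - Δ_0) = 72
Clamped end conditions give two more equations: 2h_0·σ_0 + h_0·σ_1 = 6(Δ_0 - S'(0)) = -12 and h_1·σ_1 + 2h_1·σ_2 = 6(S'(2) - Δ_1) = -24.
Solving: σ_0 = -21, σ_1 = 30, σ_2 = -27.
On [1, 2], with S_1(t) = a_1 + b_1·(t - 1) + c_1·(t - 1)² + d_1·(t - 1)³: c_1 = σ_1/2 = 15, d_1 = (σ_2 - σ_1)/(6h_1) = -19/2, b_1 = Δ_1 - h_1(2σ_1 + σ_2)/6 = 7/2.

15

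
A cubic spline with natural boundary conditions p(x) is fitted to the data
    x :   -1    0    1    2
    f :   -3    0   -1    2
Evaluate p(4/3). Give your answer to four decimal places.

-0.4938

Put σ_i = p'' at the i-th knot. Here h = (1, 1, 1) and Δ = (3, -1, 3), so the interior equations h_(i-1)·σ_(i-1) + 2(h_(i-1)+h_i)·σ_i + h_i·σ_(i+1) = 6(Δ_i − Δ_(i-1)) read
  1·σ_0 + 4·σ_1 + 1·σ_2 = 6(Δ_1 - Δ_0) = -24
  1·σ_1 + 4·σ_2 + 1·σ_3 = 6(Δ_2 - Δ_1) = 24
Natural end conditions: σ_0 = σ_3 = 0.
Solving: σ_0 = 0, σ_1 = -8, σ_2 = 8, σ_3 = 0.
On [1, 2], p(x) = -1 + 1/3·(x - 1) + 4·(x - 1)² - 4/3·(x - 1)³.
With (x - 1) = 1/3: p(4/3) = -40/81.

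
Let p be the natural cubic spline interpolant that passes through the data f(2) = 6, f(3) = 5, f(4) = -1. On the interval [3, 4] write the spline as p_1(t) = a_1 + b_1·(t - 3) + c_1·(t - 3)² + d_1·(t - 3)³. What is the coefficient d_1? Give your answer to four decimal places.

1.2500

Write σ_i for p''(x_i). With h_i = 1, 1 and divided differences Δ_i = -1, -6, the continuity of p' gives the tridiagonal system
  1·σ_0 + 4·σ_1 + 1·σ_2 = 6(Δ_1 - Δ_0) = -30
Natural end conditions: σ_0 = σ_2 = 0.
Solving the tridiagonal system: σ_0 = 0, σ_1 = -15/2, σ_2 = 0.
On [3, 4], with p_1(t) = a_1 + b_1·(t - 3) + c_1·(t - 3)² + d_1·(t - 3)³: c_1 = σ_1/2 = -15/4, d_1 = (σ_2 - σ_1)/(6h_1) = 5/4, b_1 = Δ_1 - h_1(2σ_1 + σ_2)/6 = -7/2.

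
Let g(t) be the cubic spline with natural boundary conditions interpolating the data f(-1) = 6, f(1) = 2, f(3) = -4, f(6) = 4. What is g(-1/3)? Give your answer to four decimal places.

Write M_i for g''(x_i). With h_i = 2, 2, 3 and divided differences Δ_i = -2, -3, 8/3, the continuity of g' gives the tridiagonal system
  2·M_0 + 8·M_1 + 2·M_2 = 6(Δ_1 - Δ_0) = -6
  2·M_1 + 10·M_2 + 3·M_3 = 6(Δ_2 - Δ_1) = 34
Natural end conditions: M_0 = M_3 = 0.
Hence M_0 = 0, M_1 = -32/19, M_2 = 71/19, M_3 = 0.
On [-1, 1], g(t) = 6 - 82/57·(t + 1) + 0·(t + 1)² - 8/57·(t + 1)³.
With (t + 1) = 2/3: g(-1/3) = 7694/1539.

4.9994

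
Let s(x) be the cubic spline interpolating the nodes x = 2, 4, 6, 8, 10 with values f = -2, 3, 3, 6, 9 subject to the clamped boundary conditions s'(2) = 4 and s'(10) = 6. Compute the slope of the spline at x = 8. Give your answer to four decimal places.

Let M_i = s''(x_i). Step sizes h_i = 2, 2, 2, 2; slopes of the chords Δ_i = (y_(i+1) - y_i)/h_i = 5/2, 0, 3/2, 3/2.
  2·M_0 + 8·M_1 + 2·M_2 = 6(Δ_1 - Δ_0) = -15
  2·M_1 + 8·M_2 + 2·M_3 = 6(Δ_2 - Δ_1) = 9
  2·M_2 + 8·M_3 + 2·M_4 = 6(Δ_3 - Δ_2) = 0
Clamped end conditions give two more equations: 2h_0·M_0 + h_0·M_1 = 6(Δ_0 - s'(2)) = -9 and h_3·M_3 + 2h_3·M_4 = 6(s'(10) - Δ_3) = 27.
Hence M_0 = -131/112, M_1 = -121/56, M_2 = 37/16, M_3 = -145/56, M_4 = 901/112.
On [8, 10], s'(x) = b_3 + 2c_3·(x - 8) + 3d_3·(x - 8)² with b_3 = Δ_3 - h_3(2M_3 + M_4)/6 = 61/112, c_3 = M_3/2 = -145/112, d_3 = (M_4 - M_3)/(6h_3) = 397/448. So s'(8) = 61/112.

0.5446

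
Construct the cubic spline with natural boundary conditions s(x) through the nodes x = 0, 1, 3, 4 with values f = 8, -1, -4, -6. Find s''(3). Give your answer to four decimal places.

-3.3750

Put σ_i = s'' at the i-th knot. Here h = (1, 2, 1) and Δ = (-9, -3/2, -2), so the interior equations h_(i-1)·σ_(i-1) + 2(h_(i-1)+h_i)·σ_i + h_i·σ_(i+1) = 6(Δ_i − Δ_(i-1)) read
  1·σ_0 + 6·σ_1 + 2·σ_2 = 6(Δ_1 - Δ_0) = 45
  2·σ_1 + 6·σ_2 + 1·σ_3 = 6(Δ_2 - Δ_1) = -3
Natural end conditions: σ_0 = σ_3 = 0.
Solving the tridiagonal system: σ_0 = 0, σ_1 = 69/8, σ_2 = -27/8, σ_3 = 0.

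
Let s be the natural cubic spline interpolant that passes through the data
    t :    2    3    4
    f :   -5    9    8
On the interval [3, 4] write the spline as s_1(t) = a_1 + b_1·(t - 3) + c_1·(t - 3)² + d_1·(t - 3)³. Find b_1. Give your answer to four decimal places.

6.5000

With m_i denoting the second derivative at x_i, h_i = 1, 1, and Δ_i = (y_(i+1) − y_i)/h_i = 14, -1:
  1·m_0 + 4·m_1 + 1·m_2 = 6(Δ_1 - Δ_0) = -90
Natural end conditions: m_0 = m_2 = 0.
Forward elimination and back-substitution give m_0 = 0, m_1 = -45/2, m_2 = 0.
On [3, 4], with s_1(t) = a_1 + b_1·(t - 3) + c_1·(t - 3)² + d_1·(t - 3)³: c_1 = m_1/2 = -45/4, d_1 = (m_2 - m_1)/(6h_1) = 15/4, b_1 = Δ_1 - h_1(2m_1 + m_2)/6 = 13/2.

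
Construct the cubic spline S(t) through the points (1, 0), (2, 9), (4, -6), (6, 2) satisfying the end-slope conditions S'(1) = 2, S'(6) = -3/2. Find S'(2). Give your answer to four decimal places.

Put M_i = S'' at the i-th knot. Here h = (1, 2, 2) and Δ = (9, -15/2, 4), so the interior equations h_(i-1)·M_(i-1) + 2(h_(i-1)+h_i)·M_i + h_i·M_(i+1) = 6(Δ_i − Δ_(i-1)) read
  1·M_0 + 6·M_1 + 2·M_2 = 6(Δ_1 - Δ_0) = -99
  2·M_1 + 8·M_2 + 2·M_3 = 6(Δ_2 - Δ_1) = 69
Clamped end conditions give two more equations: 2h_0·M_0 + h_0·M_1 = 6(Δ_0 - S'(1)) = 42 and h_2·M_2 + 2h_2·M_3 = 6(S'(6) - Δ_2) = -33.
Solving: M_0 = 820/23, M_1 = -674/23, M_2 = 947/46, M_3 = -853/46.
On [2, 4], S'(t) = b_1 + 2c_1·(t - 2) + 3d_1·(t - 2)² with b_1 = Δ_1 - h_1(2M_1 + M_2)/6 = 119/23, c_1 = M_1/2 = -337/23, d_1 = (M_2 - M_1)/(6h_1) = 765/184. So S'(2) = 119/23.

5.1739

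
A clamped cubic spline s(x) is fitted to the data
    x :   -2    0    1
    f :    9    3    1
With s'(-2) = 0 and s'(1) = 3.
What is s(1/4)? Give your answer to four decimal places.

1.9141

Let M_i = s''(x_i). Step sizes h_i = 2, 1; slopes of the chords Δ_i = (y_(i+1) - y_i)/h_i = -3, -2.
  2·M_0 + 6·M_1 + 1·M_2 = 6(Δ_1 - Δ_0) = 6
Clamped end conditions give two more equations: 2h_0·M_0 + h_0·M_1 = 6(Δ_0 - s'(-2)) = -18 and h_1·M_1 + 2h_1·M_2 = 6(s'(1) - Δ_1) = 30.
Solving: M_0 = -9/2, M_1 = 0, M_2 = 15.
On [0, 1], s(x) = 3 - 9/2·x + 0·x² + 5/2·x³.
With x = 1/4: s(1/4) = 245/128.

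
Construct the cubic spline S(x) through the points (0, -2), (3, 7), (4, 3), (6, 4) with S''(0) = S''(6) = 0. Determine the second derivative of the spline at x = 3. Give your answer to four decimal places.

-5.9362

Put M_i = S'' at the i-th knot. Here h = (3, 1, 2) and Δ = (3, -4, 1/2), so the interior equations h_(i-1)·M_(i-1) + 2(h_(i-1)+h_i)·M_i + h_i·M_(i+1) = 6(Δ_i − Δ_(i-1)) read
  3·M_0 + 8·M_1 + 1·M_2 = 6(Δ_1 - Δ_0) = -42
  1·M_1 + 6·M_2 + 2·M_3 = 6(Δ_2 - Δ_1) = 27
Natural end conditions: M_0 = M_3 = 0.
Hence M_0 = 0, M_1 = -279/47, M_2 = 258/47, M_3 = 0.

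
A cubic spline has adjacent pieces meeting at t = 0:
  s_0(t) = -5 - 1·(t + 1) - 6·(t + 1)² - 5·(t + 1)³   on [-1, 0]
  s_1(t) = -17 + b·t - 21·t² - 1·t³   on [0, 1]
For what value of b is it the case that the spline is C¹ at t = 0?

s_0'(t) = -1 - 12·(t + 1) - 15·(t + 1)², so s_0'(0) = -28. On the right, s_1'(0) = b, so b = -28.

-28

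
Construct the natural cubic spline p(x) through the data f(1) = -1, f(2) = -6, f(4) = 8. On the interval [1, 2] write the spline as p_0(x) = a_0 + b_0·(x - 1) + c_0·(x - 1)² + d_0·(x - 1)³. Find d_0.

2

Put σ_i = p'' at the i-th knot. Here h = (1, 2) and Δ = (-5, 7), so the interior equations h_(i-1)·σ_(i-1) + 2(h_(i-1)+h_i)·σ_i + h_i·σ_(i+1) = 6(Δ_i − Δ_(i-1)) read
  1·σ_0 + 6·σ_1 + 2·σ_2 = 6(Δ_1 - Δ_0) = 72
Natural end conditions: σ_0 = σ_2 = 0.
Solving: σ_0 = 0, σ_1 = 12, σ_2 = 0.
On [1, 2], with p_0(x) = a_0 + b_0·(x - 1) + c_0·(x - 1)² + d_0·(x - 1)³: c_0 = σ_0/2 = 0, d_0 = (σ_1 - σ_0)/(6h_0) = 2, b_0 = Δ_0 - h_0(2σ_0 + σ_1)/6 = -7.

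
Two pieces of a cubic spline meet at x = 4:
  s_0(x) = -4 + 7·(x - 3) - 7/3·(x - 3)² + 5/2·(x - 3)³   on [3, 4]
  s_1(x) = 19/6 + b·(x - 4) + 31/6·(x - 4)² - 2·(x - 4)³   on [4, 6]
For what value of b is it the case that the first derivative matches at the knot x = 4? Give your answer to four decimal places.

s_0'(x) = 7 - 14/3·(x - 3) + 15/2·(x - 3)², so s_0'(4) = 59/6. On the right, s_1'(4) = b, so b = 59/6.

9.8333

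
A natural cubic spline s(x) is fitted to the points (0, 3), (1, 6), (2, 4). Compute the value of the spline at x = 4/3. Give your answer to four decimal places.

5.7963

Let σ_i = s''(x_i). Step sizes h_i = 1, 1; slopes of the chords Δ_i = (y_(i+1) - y_i)/h_i = 3, -2.
  1·σ_0 + 4·σ_1 + 1·σ_2 = 6(Δ_1 - Δ_0) = -30
Natural end conditions: σ_0 = σ_2 = 0.
Solving the tridiagonal system: σ_0 = 0, σ_1 = -15/2, σ_2 = 0.
On [1, 2], s(x) = 6 + 1/2·(x - 1) - 15/4·(x - 1)² + 5/4·(x - 1)³.
With (x - 1) = 1/3: s(4/3) = 313/54.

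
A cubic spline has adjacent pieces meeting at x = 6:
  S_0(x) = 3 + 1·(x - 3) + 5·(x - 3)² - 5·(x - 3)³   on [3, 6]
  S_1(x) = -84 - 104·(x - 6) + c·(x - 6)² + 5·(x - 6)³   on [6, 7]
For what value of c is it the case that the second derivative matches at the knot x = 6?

S_0''(x) = 10 - 30·(x - 3), so S_0''(6) = -80. On the right, S_1''(6) = 2c, so c = -40.

-40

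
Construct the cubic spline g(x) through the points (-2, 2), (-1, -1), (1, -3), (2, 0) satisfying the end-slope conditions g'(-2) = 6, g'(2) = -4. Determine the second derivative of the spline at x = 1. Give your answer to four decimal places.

With m_i denoting the second derivative at x_i, h_i = 1, 2, 1, and Δ_i = (y_(i+1) − y_i)/h_i = -3, -1, 3:
  1·m_0 + 6·m_1 + 2·m_2 = 6(Δ_1 - Δ_0) = 12
  2·m_1 + 6·m_2 + 1·m_3 = 6(Δ_2 - Δ_1) = 24
Clamped end conditions give two more equations: 2h_0·m_0 + h_0·m_1 = 6(Δ_0 - g'(-2)) = -54 and h_2·m_2 + 2h_2·m_3 = 6(g'(2) - Δ_2) = -42.
Solving the tridiagonal system: m_0 = -1028/35, m_1 = 166/35, m_2 = 226/35, m_3 = -848/35.

6.4571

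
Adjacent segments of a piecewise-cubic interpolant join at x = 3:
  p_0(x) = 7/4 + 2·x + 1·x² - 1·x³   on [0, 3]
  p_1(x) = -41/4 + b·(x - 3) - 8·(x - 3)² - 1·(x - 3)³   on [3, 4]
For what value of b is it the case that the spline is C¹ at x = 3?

-19

p_0'(x) = 2 + 2·x - 3·x², so p_0'(3) = -19. On the right, p_1'(3) = b, so b = -19.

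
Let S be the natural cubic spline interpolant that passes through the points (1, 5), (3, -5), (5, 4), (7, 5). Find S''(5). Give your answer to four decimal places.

-5.1000

Put M_i = S'' at the i-th knot. Here h = (2, 2, 2) and Δ = (-5, 9/2, 1/2), so the interior equations h_(i-1)·M_(i-1) + 2(h_(i-1)+h_i)·M_i + h_i·M_(i+1) = 6(Δ_i − Δ_(i-1)) read
  2·M_0 + 8·M_1 + 2·M_2 = 6(Δ_1 - Δ_0) = 57
  2·M_1 + 8·M_2 + 2·M_3 = 6(Δ_2 - Δ_1) = -24
Natural end conditions: M_0 = M_3 = 0.
Solving: M_0 = 0, M_1 = 42/5, M_2 = -51/10, M_3 = 0.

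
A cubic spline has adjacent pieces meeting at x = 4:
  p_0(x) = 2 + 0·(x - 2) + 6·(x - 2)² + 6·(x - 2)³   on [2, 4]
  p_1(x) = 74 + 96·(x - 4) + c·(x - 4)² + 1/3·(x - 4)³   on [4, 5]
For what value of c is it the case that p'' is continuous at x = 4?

p_0''(x) = 12 + 36·(x - 2), so p_0''(4) = 84. On the right, p_1''(4) = 2c, so c = 42.

42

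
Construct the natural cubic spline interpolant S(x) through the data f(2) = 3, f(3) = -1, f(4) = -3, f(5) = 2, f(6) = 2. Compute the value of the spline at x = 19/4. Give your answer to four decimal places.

0.8228

With M_i denoting the second derivative at x_i, h_i = 1, 1, 1, 1, and Δ_i = (y_(i+1) − y_i)/h_i = -4, -2, 5, 0:
  1·M_0 + 4·M_1 + 1·M_2 = 6(Δ_1 - Δ_0) = 12
  1·M_1 + 4·M_2 + 1·M_3 = 6(Δ_2 - Δ_1) = 42
  1·M_2 + 4·M_3 + 1·M_4 = 6(Δ_3 - Δ_2) = -30
Natural end conditions: M_0 = M_4 = 0.
Forward elimination and back-substitution give M_0 = 0, M_1 = -9/28, M_2 = 93/7, M_3 = -303/28, M_4 = 0.
On [4, 5], S(x) = -3 + 19/8·(x - 4) + 93/14·(x - 4)² - 225/56·(x - 4)³.
With (x - 4) = 3/4: S(19/4) = 2949/3584.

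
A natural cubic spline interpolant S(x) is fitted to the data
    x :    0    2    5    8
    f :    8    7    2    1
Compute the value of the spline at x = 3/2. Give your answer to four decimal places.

7.4628

Put m_i = S'' at the i-th knot. Here h = (2, 3, 3) and Δ = (-1/2, -5/3, -1/3), so the interior equations h_(i-1)·m_(i-1) + 2(h_(i-1)+h_i)·m_i + h_i·m_(i+1) = 6(Δ_i − Δ_(i-1)) read
  2·m_0 + 10·m_1 + 3·m_2 = 6(Δ_1 - Δ_0) = -7
  3·m_1 + 12·m_2 + 3·m_3 = 6(Δ_2 - Δ_1) = 8
Natural end conditions: m_0 = m_3 = 0.
Solving the tridiagonal system: m_0 = 0, m_1 = -36/37, m_2 = 101/111, m_3 = 0.
On [0, 2], S(x) = 8 - 13/74·x + 0·x² - 3/37·x³.
With x = 3/2: S(3/2) = 2209/296.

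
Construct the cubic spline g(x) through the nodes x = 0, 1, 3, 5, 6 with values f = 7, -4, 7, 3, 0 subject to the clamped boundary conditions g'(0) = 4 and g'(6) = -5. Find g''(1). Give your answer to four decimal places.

Put σ_i = g'' at the i-th knot. Here h = (1, 2, 2, 1) and Δ = (-11, 11/2, -2, -3), so the interior equations h_(i-1)·σ_(i-1) + 2(h_(i-1)+h_i)·σ_i + h_i·σ_(i+1) = 6(Δ_i − Δ_(i-1)) read
  1·σ_0 + 6·σ_1 + 2·σ_2 = 6(Δ_1 - Δ_0) = 99
  2·σ_1 + 8·σ_2 + 2·σ_3 = 6(Δ_2 - Δ_1) = -45
  2·σ_2 + 6·σ_3 + 1·σ_4 = 6(Δ_3 - Δ_2) = -6
Clamped end conditions give two more equations: 2h_0·σ_0 + h_0·σ_1 = 6(Δ_0 - g'(0)) = -90 and h_3·σ_3 + 2h_3·σ_4 = 6(g'(6) - Δ_3) = -12.
Solving the tridiagonal system: σ_0 = -2675/44, σ_1 = 695/22, σ_2 = -119/8, σ_3 = 119/22, σ_4 = -383/44.

31.5909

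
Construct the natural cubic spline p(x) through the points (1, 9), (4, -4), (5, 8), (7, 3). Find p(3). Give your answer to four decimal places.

Let m_i = p''(x_i). Step sizes h_i = 3, 1, 2; slopes of the chords Δ_i = (y_(i+1) - y_i)/h_i = -13/3, 12, -5/2.
  3·m_0 + 8·m_1 + 1·m_2 = 6(Δ_1 - Δ_0) = 98
  1·m_1 + 6·m_2 + 2·m_3 = 6(Δ_2 - Δ_1) = -87
Natural end conditions: m_0 = m_3 = 0.
Solving the tridiagonal system: m_0 = 0, m_1 = 675/47, m_2 = -794/47, m_3 = 0.
On [1, 4], p(x) = 9 - 3247/282·(x - 1) + 0·(x - 1)² + 75/94·(x - 1)³.
With (x - 1) = 2: p(3) = -1078/141.

-7.6454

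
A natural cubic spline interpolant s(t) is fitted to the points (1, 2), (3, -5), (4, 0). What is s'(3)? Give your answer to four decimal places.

2.1667

Write M_i for s''(x_i). With h_i = 2, 1 and divided differences Δ_i = -7/2, 5, the continuity of s' gives the tridiagonal system
  2·M_0 + 6·M_1 + 1·M_2 = 6(Δ_1 - Δ_0) = 51
Natural end conditions: M_0 = M_2 = 0.
Hence M_0 = 0, M_1 = 17/2, M_2 = 0.
On [3, 4], s'(t) = b_1 + 2c_1·(t - 3) + 3d_1·(t - 3)² with b_1 = Δ_1 - h_1(2M_1 + M_2)/6 = 13/6, c_1 = M_1/2 = 17/4, d_1 = (M_2 - M_1)/(6h_1) = -17/12. So s'(3) = 13/6.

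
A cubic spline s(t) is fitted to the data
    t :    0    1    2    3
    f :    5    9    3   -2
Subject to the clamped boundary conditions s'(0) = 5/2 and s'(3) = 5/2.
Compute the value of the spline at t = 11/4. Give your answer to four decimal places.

-1.9875

With σ_i denoting the second derivative at x_i, h_i = 1, 1, 1, and Δ_i = (y_(i+1) − y_i)/h_i = 4, -6, -5:
  1·σ_0 + 4·σ_1 + 1·σ_2 = 6(Δ_1 - Δ_0) = -60
  1·σ_1 + 4·σ_2 + 1·σ_3 = 6(Δ_2 - Δ_1) = 6
Clamped end conditions give two more equations: 2h_0·σ_0 + h_0·σ_1 = 6(Δ_0 - s'(0)) = 9 and h_2·σ_2 + 2h_2·σ_3 = 6(s'(3) - Δ_2) = 45.
Forward elimination and back-substitution give σ_0 = 69/5, σ_1 = -93/5, σ_2 = 3/5, σ_3 = 111/5.
On [2, 3], s(t) = 3 - 89/10·(t - 2) + 3/10·(t - 2)² + 18/5·(t - 2)³.
With (t - 2) = 3/4: s(11/4) = -159/80.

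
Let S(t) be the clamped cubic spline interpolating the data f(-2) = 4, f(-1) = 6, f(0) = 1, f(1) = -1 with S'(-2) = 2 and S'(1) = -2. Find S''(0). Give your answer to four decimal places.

With σ_i denoting the second derivative at x_i, h_i = 1, 1, 1, and Δ_i = (y_(i+1) − y_i)/h_i = 2, -5, -2:
  1·σ_0 + 4·σ_1 + 1·σ_2 = 6(Δ_1 - Δ_0) = -42
  1·σ_1 + 4·σ_2 + 1·σ_3 = 6(Δ_2 - Δ_1) = 18
Clamped end conditions give two more equations: 2h_0·σ_0 + h_0·σ_1 = 6(Δ_0 - S'(-2)) = 0 and h_2·σ_2 + 2h_2·σ_3 = 6(S'(1) - Δ_2) = 0.
Forward elimination and back-substitution give σ_0 = 22/3, σ_1 = -44/3, σ_2 = 28/3, σ_3 = -14/3.

9.3333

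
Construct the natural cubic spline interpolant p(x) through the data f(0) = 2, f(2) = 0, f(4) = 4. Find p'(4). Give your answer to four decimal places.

With M_i denoting the second derivative at x_i, h_i = 2, 2, and Δ_i = (y_(i+1) − y_i)/h_i = -1, 2:
  2·M_0 + 8·M_1 + 2·M_2 = 6(Δ_1 - Δ_0) = 18
Natural end conditions: M_0 = M_2 = 0.
Forward elimination and back-substitution give M_0 = 0, M_1 = 9/4, M_2 = 0.
On [2, 4], p'(x) = b_1 + 2c_1·(x - 2) + 3d_1·(x - 2)² with b_1 = Δ_1 - h_1(2M_1 + M_2)/6 = 1/2, c_1 = M_1/2 = 9/8, d_1 = (M_2 - M_1)/(6h_1) = -3/16. So p'(4) = 11/4.

2.7500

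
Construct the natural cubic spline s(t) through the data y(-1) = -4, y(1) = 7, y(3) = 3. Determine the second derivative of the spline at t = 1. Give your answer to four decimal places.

-5.6250

Write M_i for s''(x_i). With h_i = 2, 2 and divided differences Δ_i = 11/2, -2, the continuity of s' gives the tridiagonal system
  2·M_0 + 8·M_1 + 2·M_2 = 6(Δ_1 - Δ_0) = -45
Natural end conditions: M_0 = M_2 = 0.
Solving the tridiagonal system: M_0 = 0, M_1 = -45/8, M_2 = 0.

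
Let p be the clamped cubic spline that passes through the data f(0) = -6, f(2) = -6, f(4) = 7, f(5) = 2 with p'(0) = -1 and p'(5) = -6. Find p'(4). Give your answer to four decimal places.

Write M_i for p''(x_i). With h_i = 2, 2, 1 and divided differences Δ_i = 0, 13/2, -5, the continuity of p' gives the tridiagonal system
  2·M_0 + 8·M_1 + 2·M_2 = 6(Δ_1 - Δ_0) = 39
  2·M_1 + 6·M_2 + 1·M_3 = 6(Δ_2 - Δ_1) = -69
Clamped end conditions give two more equations: 2h_0·M_0 + h_0·M_1 = 6(Δ_0 - p'(0)) = 6 and h_2·M_2 + 2h_2·M_3 = 6(p'(5) - Δ_2) = -6.
Hence M_0 = -151/46, M_1 = 220/23, M_2 = -356/23, M_3 = 109/23.
On [4, 5], p'(x) = b_2 + 2c_2·(x - 4) + 3d_2·(x - 4)² with b_2 = Δ_2 - h_2(2M_2 + M_3)/6 = -29/46, c_2 = M_2/2 = -178/23, d_2 = (M_3 - M_2)/(6h_2) = 155/46. So p'(4) = -29/46.

-0.6304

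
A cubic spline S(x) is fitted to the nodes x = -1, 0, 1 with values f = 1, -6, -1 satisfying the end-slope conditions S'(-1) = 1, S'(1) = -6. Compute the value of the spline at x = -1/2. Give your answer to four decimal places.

Write σ_i for S''(x_i). With h_i = 1, 1 and divided differences Δ_i = -7, 5, the continuity of S' gives the tridiagonal system
  1·σ_0 + 4·σ_1 + 1·σ_2 = 6(Δ_1 - Δ_0) = 72
Clamped end conditions give two more equations: 2h_0·σ_0 + h_0·σ_1 = 6(Δ_0 - S'(-1)) = -48 and h_1·σ_1 + 2h_1·σ_2 = 6(S'(1) - Δ_1) = -66.
Forward elimination and back-substitution give σ_0 = -91/2, σ_1 = 43, σ_2 = -109/2.
On [-1, 0], S(x) = 1 + 1·(x + 1) - 91/4·(x + 1)² + 59/4·(x + 1)³.
With (x + 1) = 1/2: S(-1/2) = -75/32.

-2.3438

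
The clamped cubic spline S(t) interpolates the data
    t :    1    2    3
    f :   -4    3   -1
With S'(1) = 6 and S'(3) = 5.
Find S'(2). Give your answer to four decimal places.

-0.5000

Write m_i for S''(x_i). With h_i = 1, 1 and divided differences Δ_i = 7, -4, the continuity of S' gives the tridiagonal system
  1·m_0 + 4·m_1 + 1·m_2 = 6(Δ_1 - Δ_0) = -66
Clamped end conditions give two more equations: 2h_0·m_0 + h_0·m_1 = 6(Δ_0 - S'(1)) = 6 and h_1·m_1 + 2h_1·m_2 = 6(S'(3) - Δ_1) = 54.
Solving the tridiagonal system: m_0 = 19, m_1 = -32, m_2 = 43.
On [2, 3], S'(t) = b_1 + 2c_1·(t - 2) + 3d_1·(t - 2)² with b_1 = Δ_1 - h_1(2m_1 + m_2)/6 = -1/2, c_1 = m_1/2 = -16, d_1 = (m_2 - m_1)/(6h_1) = 25/2. So S'(2) = -1/2.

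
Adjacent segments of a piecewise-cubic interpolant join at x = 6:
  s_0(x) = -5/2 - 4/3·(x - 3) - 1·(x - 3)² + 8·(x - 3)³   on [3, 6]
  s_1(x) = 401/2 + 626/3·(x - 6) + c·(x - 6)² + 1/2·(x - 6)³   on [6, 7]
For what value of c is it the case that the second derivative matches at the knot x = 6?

s_0''(x) = -2 + 48·(x - 3), so s_0''(6) = 142. On the right, s_1''(6) = 2c, so c = 71.

71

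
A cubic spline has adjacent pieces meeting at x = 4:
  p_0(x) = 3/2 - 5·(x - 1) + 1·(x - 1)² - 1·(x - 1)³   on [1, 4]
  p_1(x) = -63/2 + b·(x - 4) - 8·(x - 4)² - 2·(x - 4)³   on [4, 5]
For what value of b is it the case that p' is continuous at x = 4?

p_0'(x) = -5 + 2·(x - 1) - 3·(x - 1)², so p_0'(4) = -26. On the right, p_1'(4) = b, so b = -26.

-26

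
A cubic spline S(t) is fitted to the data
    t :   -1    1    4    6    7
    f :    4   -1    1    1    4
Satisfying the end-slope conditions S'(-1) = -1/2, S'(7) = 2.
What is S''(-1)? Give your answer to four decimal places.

-4.7912

Write M_i for S''(x_i). With h_i = 2, 3, 2, 1 and divided differences Δ_i = -5/2, 2/3, 0, 3, the continuity of S' gives the tridiagonal system
  2·M_0 + 10·M_1 + 3·M_2 = 6(Δ_1 - Δ_0) = 19
  3·M_1 + 10·M_2 + 2·M_3 = 6(Δ_2 - Δ_1) = -4
  2·M_2 + 6·M_3 + 1·M_4 = 6(Δ_3 - Δ_2) = 18
Clamped end conditions give two more equations: 2h_0·M_0 + h_0·M_1 = 6(Δ_0 - S'(-1)) = -12 and h_3·M_3 + 2h_3·M_4 = 6(S'(7) - Δ_3) = -6.
Hence M_0 = -436/91, M_1 = 326/91, M_2 = -659/273, M_3 = 1282/273, M_4 = -1460/273.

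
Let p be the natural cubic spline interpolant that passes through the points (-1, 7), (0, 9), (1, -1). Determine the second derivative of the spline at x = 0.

-18

Put σ_i = p'' at the i-th knot. Here h = (1, 1) and Δ = (2, -10), so the interior equations h_(i-1)·σ_(i-1) + 2(h_(i-1)+h_i)·σ_i + h_i·σ_(i+1) = 6(Δ_i − Δ_(i-1)) read
  1·σ_0 + 4·σ_1 + 1·σ_2 = 6(Δ_1 - Δ_0) = -72
Natural end conditions: σ_0 = σ_2 = 0.
Forward elimination and back-substitution give σ_0 = 0, σ_1 = -18, σ_2 = 0.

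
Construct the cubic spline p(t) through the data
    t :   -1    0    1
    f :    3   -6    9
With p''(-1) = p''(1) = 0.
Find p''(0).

36

Let m_i = p''(x_i). Step sizes h_i = 1, 1; slopes of the chords Δ_i = (y_(i+1) - y_i)/h_i = -9, 15.
  1·m_0 + 4·m_1 + 1·m_2 = 6(Δ_1 - Δ_0) = 144
Natural end conditions: m_0 = m_2 = 0.
Forward elimination and back-substitution give m_0 = 0, m_1 = 36, m_2 = 0.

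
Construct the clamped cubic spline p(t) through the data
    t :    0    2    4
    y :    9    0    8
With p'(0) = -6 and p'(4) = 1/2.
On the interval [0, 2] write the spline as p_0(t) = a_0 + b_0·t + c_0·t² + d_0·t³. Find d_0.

1

Put M_i = p'' at the i-th knot. Here h = (2, 2) and Δ = (-9/2, 4), so the interior equations h_(i-1)·M_(i-1) + 2(h_(i-1)+h_i)·M_i + h_i·M_(i+1) = 6(Δ_i − Δ_(i-1)) read
  2·M_0 + 8·M_1 + 2·M_2 = 6(Δ_1 - Δ_0) = 51
Clamped end conditions give two more equations: 2h_0·M_0 + h_0·M_1 = 6(Δ_0 - p'(0)) = 9 and h_1·M_1 + 2h_1·M_2 = 6(p'(4) - Δ_1) = -21.
Solving the tridiagonal system: M_0 = -5/2, M_1 = 19/2, M_2 = -10.
On [0, 2], with p_0(t) = a_0 + b_0·t + c_0·t² + d_0·t³: c_0 = M_0/2 = -5/4, d_0 = (M_1 - M_0)/(6h_0) = 1, b_0 = Δ_0 - h_0(2M_0 + M_1)/6 = -6.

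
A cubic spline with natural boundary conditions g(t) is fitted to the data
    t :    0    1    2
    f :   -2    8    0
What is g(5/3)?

Let M_i = g''(x_i). Step sizes h_i = 1, 1; slopes of the chords Δ_i = (y_(i+1) - y_i)/h_i = 10, -8.
  1·M_0 + 4·M_1 + 1·M_2 = 6(Δ_1 - Δ_0) = -108
Natural end conditions: M_0 = M_2 = 0.
Solving: M_0 = 0, M_1 = -27, M_2 = 0.
On [1, 2], g(t) = 8 + 1·(t - 1) - 27/2·(t - 1)² + 9/2·(t - 1)³.
With (t - 1) = 2/3: g(5/3) = 4.

4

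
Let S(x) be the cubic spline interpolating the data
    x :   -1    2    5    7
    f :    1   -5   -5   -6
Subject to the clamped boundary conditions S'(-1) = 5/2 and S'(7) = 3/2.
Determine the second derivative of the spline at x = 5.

With M_i denoting the second derivative at x_i, h_i = 3, 3, 2, and Δ_i = (y_(i+1) − y_i)/h_i = -2, 0, -1/2:
  3·M_0 + 12·M_1 + 3·M_2 = 6(Δ_1 - Δ_0) = 12
  3·M_1 + 10·M_2 + 2·M_3 = 6(Δ_2 - Δ_1) = -3
Clamped end conditions give two more equations: 2h_0·M_0 + h_0·M_1 = 6(Δ_0 - S'(-1)) = -27 and h_2·M_2 + 2h_2·M_3 = 6(S'(7) - Δ_2) = 12.
Hence M_0 = -6, M_1 = 3, M_2 = -2, M_3 = 4.

-2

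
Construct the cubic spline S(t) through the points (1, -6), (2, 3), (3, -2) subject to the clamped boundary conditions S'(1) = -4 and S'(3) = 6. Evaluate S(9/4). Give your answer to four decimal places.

2.2891

Write σ_i for S''(x_i). With h_i = 1, 1 and divided differences Δ_i = 9, -5, the continuity of S' gives the tridiagonal system
  1·σ_0 + 4·σ_1 + 1·σ_2 = 6(Δ_1 - Δ_0) = -84
Clamped end conditions give two more equations: 2h_0·σ_0 + h_0·σ_1 = 6(Δ_0 - S'(1)) = 78 and h_1·σ_1 + 2h_1·σ_2 = 6(S'(3) - Δ_1) = 66.
Solving: σ_0 = 65, σ_1 = -52, σ_2 = 59.
On [2, 3], S(t) = 3 + 5/2·(t - 2) - 26·(t - 2)² + 37/2·(t - 2)³.
With (t - 2) = 1/4: S(9/4) = 293/128.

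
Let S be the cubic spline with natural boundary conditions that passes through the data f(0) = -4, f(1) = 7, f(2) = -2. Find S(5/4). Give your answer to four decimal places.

6.3906

Let m_i = S''(x_i). Step sizes h_i = 1, 1; slopes of the chords Δ_i = (y_(i+1) - y_i)/h_i = 11, -9.
  1·m_0 + 4·m_1 + 1·m_2 = 6(Δ_1 - Δ_0) = -120
Natural end conditions: m_0 = m_2 = 0.
Solving: m_0 = 0, m_1 = -30, m_2 = 0.
On [1, 2], S(t) = 7 + 1·(t - 1) - 15·(t - 1)² + 5·(t - 1)³.
With (t - 1) = 1/4: S(5/4) = 409/64.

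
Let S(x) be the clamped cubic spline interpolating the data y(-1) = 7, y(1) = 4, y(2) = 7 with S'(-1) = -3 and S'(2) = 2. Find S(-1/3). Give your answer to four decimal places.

Put m_i = S'' at the i-th knot. Here h = (2, 1) and Δ = (-3/2, 3), so the interior equations h_(i-1)·m_(i-1) + 2(h_(i-1)+h_i)·m_i + h_i·m_(i+1) = 6(Δ_i − Δ_(i-1)) read
  2·m_0 + 6·m_1 + 1·m_2 = 6(Δ_1 - Δ_0) = 27
Clamped end conditions give two more equations: 2h_0·m_0 + h_0·m_1 = 6(Δ_0 - S'(-1)) = 9 and h_1·m_1 + 2h_1·m_2 = 6(S'(2) - Δ_1) = -6.
Forward elimination and back-substitution give m_0 = -7/12, m_1 = 17/3, m_2 = -35/6.
On [-1, 1], S(x) = 7 - 3·(x + 1) - 7/24·(x + 1)² + 25/48·(x + 1)³.
With (x + 1) = 2/3: S(-1/3) = 407/81.

5.0247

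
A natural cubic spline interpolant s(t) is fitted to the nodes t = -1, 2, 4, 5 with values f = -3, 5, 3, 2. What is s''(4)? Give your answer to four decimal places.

Write M_i for s''(x_i). With h_i = 3, 2, 1 and divided differences Δ_i = 8/3, -1, -1, the continuity of s' gives the tridiagonal system
  3·M_0 + 10·M_1 + 2·M_2 = 6(Δ_1 - Δ_0) = -22
  2·M_1 + 6·M_2 + 1·M_3 = 6(Δ_2 - Δ_1) = 0
Natural end conditions: M_0 = M_3 = 0.
Forward elimination and back-substitution give M_0 = 0, M_1 = -33/14, M_2 = 11/14, M_3 = 0.

0.7857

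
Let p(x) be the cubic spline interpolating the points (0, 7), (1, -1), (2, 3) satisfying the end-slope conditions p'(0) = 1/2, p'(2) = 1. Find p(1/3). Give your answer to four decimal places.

Let M_i = p''(x_i). Step sizes h_i = 1, 1; slopes of the chords Δ_i = (y_(i+1) - y_i)/h_i = -8, 4.
  1·M_0 + 4·M_1 + 1·M_2 = 6(Δ_1 - Δ_0) = 72
Clamped end conditions give two more equations: 2h_0·M_0 + h_0·M_1 = 6(Δ_0 - p'(0)) = -51 and h_1·M_1 + 2h_1·M_2 = 6(p'(2) - Δ_1) = -18.
Solving the tridiagonal system: M_0 = -173/4, M_1 = 71/2, M_2 = -107/4.
On [0, 1], p(x) = 7 + 1/2·x - 173/8·x² + 105/8·x³.
With x = 1/3: p(1/3) = 21/4.

5.2500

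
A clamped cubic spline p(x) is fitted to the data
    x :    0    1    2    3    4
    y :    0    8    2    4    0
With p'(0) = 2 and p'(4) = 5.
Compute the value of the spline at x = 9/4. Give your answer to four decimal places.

With m_i denoting the second derivative at x_i, h_i = 1, 1, 1, 1, and Δ_i = (y_(i+1) − y_i)/h_i = 8, -6, 2, -4:
  1·m_0 + 4·m_1 + 1·m_2 = 6(Δ_1 - Δ_0) = -84
  1·m_1 + 4·m_2 + 1·m_3 = 6(Δ_2 - Δ_1) = 48
  1·m_2 + 4·m_3 + 1·m_4 = 6(Δ_3 - Δ_2) = -36
Clamped end conditions give two more equations: 2h_0·m_0 + h_0·m_1 = 6(Δ_0 - p'(0)) = 36 and h_3·m_3 + 2h_3·m_4 = 6(p'(4) - Δ_3) = 54.
Solving: m_0 = 1023/28, m_1 = -519/14, m_2 = 111/4, m_3 = -363/14, m_4 = 1119/28.
On [2, 3], p(x) = 2 - 41/14·(x - 2) + 111/8·(x - 2)² - 501/56·(x - 2)³.
With (x - 2) = 1/4: p(9/4) = 7151/3584.

1.9953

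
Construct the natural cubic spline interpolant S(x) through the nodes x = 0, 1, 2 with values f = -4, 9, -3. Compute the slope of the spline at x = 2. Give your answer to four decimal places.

With m_i denoting the second derivative at x_i, h_i = 1, 1, and Δ_i = (y_(i+1) − y_i)/h_i = 13, -12:
  1·m_0 + 4·m_1 + 1·m_2 = 6(Δ_1 - Δ_0) = -150
Natural end conditions: m_0 = m_2 = 0.
Forward elimination and back-substitution give m_0 = 0, m_1 = -75/2, m_2 = 0.
On [1, 2], S'(x) = b_1 + 2c_1·(x - 1) + 3d_1·(x - 1)² with b_1 = Δ_1 - h_1(2m_1 + m_2)/6 = 1/2, c_1 = m_1/2 = -75/4, d_1 = (m_2 - m_1)/(6h_1) = 25/4. So S'(2) = -73/4.

-18.2500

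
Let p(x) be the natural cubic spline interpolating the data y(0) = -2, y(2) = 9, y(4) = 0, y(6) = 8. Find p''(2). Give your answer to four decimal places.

-9.7000

Let M_i = p''(x_i). Step sizes h_i = 2, 2, 2; slopes of the chords Δ_i = (y_(i+1) - y_i)/h_i = 11/2, -9/2, 4.
  2·M_0 + 8·M_1 + 2·M_2 = 6(Δ_1 - Δ_0) = -60
  2·M_1 + 8·M_2 + 2·M_3 = 6(Δ_2 - Δ_1) = 51
Natural end conditions: M_0 = M_3 = 0.
Forward elimination and back-substitution give M_0 = 0, M_1 = -97/10, M_2 = 44/5, M_3 = 0.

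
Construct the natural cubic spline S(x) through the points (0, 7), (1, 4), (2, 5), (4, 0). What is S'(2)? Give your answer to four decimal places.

With σ_i denoting the second derivative at x_i, h_i = 1, 1, 2, and Δ_i = (y_(i+1) − y_i)/h_i = -3, 1, -5/2:
  1·σ_0 + 4·σ_1 + 1·σ_2 = 6(Δ_1 - Δ_0) = 24
  1·σ_1 + 6·σ_2 + 2·σ_3 = 6(Δ_2 - Δ_1) = -21
Natural end conditions: σ_0 = σ_3 = 0.
Forward elimination and back-substitution give σ_0 = 0, σ_1 = 165/23, σ_2 = -108/23, σ_3 = 0.
On [2, 4], S'(x) = b_2 + 2c_2·(x - 2) + 3d_2·(x - 2)² with b_2 = Δ_2 - h_2(2σ_2 + σ_3)/6 = 29/46, c_2 = σ_2/2 = -54/23, d_2 = (σ_3 - σ_2)/(6h_2) = 9/23. So S'(2) = 29/46.

0.6304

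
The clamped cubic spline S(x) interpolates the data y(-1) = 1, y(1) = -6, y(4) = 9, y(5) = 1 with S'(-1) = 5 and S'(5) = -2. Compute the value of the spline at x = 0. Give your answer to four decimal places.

With m_i denoting the second derivative at x_i, h_i = 2, 3, 1, and Δ_i = (y_(i+1) − y_i)/h_i = -7/2, 5, -8:
  2·m_0 + 10·m_1 + 3·m_2 = 6(Δ_1 - Δ_0) = 51
  3·m_1 + 8·m_2 + 1·m_3 = 6(Δ_2 - Δ_1) = -78
Clamped end conditions give two more equations: 2h_0·m_0 + h_0·m_1 = 6(Δ_0 - S'(-1)) = -51 and h_2·m_2 + 2h_2·m_3 = 6(S'(5) - Δ_2) = 36.
Hence m_0 = -523/26, m_1 = 383/26, m_2 = -243/13, m_3 = 711/26.
On [-1, 1], S(x) = 1 + 5·(x + 1) - 523/52·(x + 1)² + 151/52·(x + 1)³.
With (x + 1) = 1: S(0) = -15/13.

-1.1538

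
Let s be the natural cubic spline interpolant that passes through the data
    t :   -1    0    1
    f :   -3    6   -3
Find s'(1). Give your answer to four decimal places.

Write σ_i for s''(x_i). With h_i = 1, 1 and divided differences Δ_i = 9, -9, the continuity of s' gives the tridiagonal system
  1·σ_0 + 4·σ_1 + 1·σ_2 = 6(Δ_1 - Δ_0) = -108
Natural end conditions: σ_0 = σ_2 = 0.
Solving the tridiagonal system: σ_0 = 0, σ_1 = -27, σ_2 = 0.
On [0, 1], s'(t) = b_1 + 2c_1·t + 3d_1·t² with b_1 = Δ_1 - h_1(2σ_1 + σ_2)/6 = 0, c_1 = σ_1/2 = -27/2, d_1 = (σ_2 - σ_1)/(6h_1) = 9/2. So s'(1) = -27/2.

-13.5000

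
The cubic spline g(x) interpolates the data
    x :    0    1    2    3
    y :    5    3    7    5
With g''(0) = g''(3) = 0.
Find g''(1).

12

Let m_i = g''(x_i). Step sizes h_i = 1, 1, 1; slopes of the chords Δ_i = (y_(i+1) - y_i)/h_i = -2, 4, -2.
  1·m_0 + 4·m_1 + 1·m_2 = 6(Δ_1 - Δ_0) = 36
  1·m_1 + 4·m_2 + 1·m_3 = 6(Δ_2 - Δ_1) = -36
Natural end conditions: m_0 = m_3 = 0.
Forward elimination and back-substitution give m_0 = 0, m_1 = 12, m_2 = -12, m_3 = 0.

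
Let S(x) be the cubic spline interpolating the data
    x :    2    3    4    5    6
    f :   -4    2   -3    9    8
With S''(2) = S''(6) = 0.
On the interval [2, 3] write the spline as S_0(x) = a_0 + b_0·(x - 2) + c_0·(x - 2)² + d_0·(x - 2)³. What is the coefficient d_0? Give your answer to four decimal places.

-4.3929

With σ_i denoting the second derivative at x_i, h_i = 1, 1, 1, 1, and Δ_i = (y_(i+1) − y_i)/h_i = 6, -5, 12, -1:
  1·σ_0 + 4·σ_1 + 1·σ_2 = 6(Δ_1 - Δ_0) = -66
  1·σ_1 + 4·σ_2 + 1·σ_3 = 6(Δ_2 - Δ_1) = 102
  1·σ_2 + 4·σ_3 + 1·σ_4 = 6(Δ_3 - Δ_2) = -78
Natural end conditions: σ_0 = σ_4 = 0.
Forward elimination and back-substitution give σ_0 = 0, σ_1 = -369/14, σ_2 = 276/7, σ_3 = -411/14, σ_4 = 0.
On [2, 3], with S_0(x) = a_0 + b_0·(x - 2) + c_0·(x - 2)² + d_0·(x - 2)³: c_0 = σ_0/2 = 0, d_0 = (σ_1 - σ_0)/(6h_0) = -123/28, b_0 = Δ_0 - h_0(2σ_0 + σ_1)/6 = 291/28.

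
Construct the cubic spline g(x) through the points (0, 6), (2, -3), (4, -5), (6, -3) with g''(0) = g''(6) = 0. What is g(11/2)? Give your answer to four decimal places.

-3.6406

Let m_i = g''(x_i). Step sizes h_i = 2, 2, 2; slopes of the chords Δ_i = (y_(i+1) - y_i)/h_i = -9/2, -1, 1.
  2·m_0 + 8·m_1 + 2·m_2 = 6(Δ_1 - Δ_0) = 21
  2·m_1 + 8·m_2 + 2·m_3 = 6(Δ_2 - Δ_1) = 12
Natural end conditions: m_0 = m_3 = 0.
Solving the tridiagonal system: m_0 = 0, m_1 = 12/5, m_2 = 9/10, m_3 = 0.
On [4, 6], g(x) = -5 + 2/5·(x - 4) + 9/20·(x - 4)² - 3/40·(x - 4)³.
With (x - 4) = 3/2: g(11/2) = -233/64.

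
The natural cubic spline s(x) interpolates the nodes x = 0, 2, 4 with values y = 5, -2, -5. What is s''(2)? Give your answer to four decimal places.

Put M_i = s'' at the i-th knot. Here h = (2, 2) and Δ = (-7/2, -3/2), so the interior equations h_(i-1)·M_(i-1) + 2(h_(i-1)+h_i)·M_i + h_i·M_(i+1) = 6(Δ_i − Δ_(i-1)) read
  2·M_0 + 8·M_1 + 2·M_2 = 6(Δ_1 - Δ_0) = 12
Natural end conditions: M_0 = M_2 = 0.
Solving: M_0 = 0, M_1 = 3/2, M_2 = 0.

1.5000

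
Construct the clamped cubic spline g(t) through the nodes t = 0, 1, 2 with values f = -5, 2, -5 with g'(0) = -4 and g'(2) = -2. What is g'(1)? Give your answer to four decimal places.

Let m_i = g''(x_i). Step sizes h_i = 1, 1; slopes of the chords Δ_i = (y_(i+1) - y_i)/h_i = 7, -7.
  1·m_0 + 4·m_1 + 1·m_2 = 6(Δ_1 - Δ_0) = -84
Clamped end conditions give two more equations: 2h_0·m_0 + h_0·m_1 = 6(Δ_0 - g'(0)) = 66 and h_1·m_1 + 2h_1·m_2 = 6(g'(2) - Δ_1) = 30.
Solving: m_0 = 55, m_1 = -44, m_2 = 37.
On [1, 2], g'(t) = b_1 + 2c_1·(t - 1) + 3d_1·(t - 1)² with b_1 = Δ_1 - h_1(2m_1 + m_2)/6 = 3/2, c_1 = m_1/2 = -22, d_1 = (m_2 - m_1)/(6h_1) = 27/2. So g'(1) = 3/2.

1.5000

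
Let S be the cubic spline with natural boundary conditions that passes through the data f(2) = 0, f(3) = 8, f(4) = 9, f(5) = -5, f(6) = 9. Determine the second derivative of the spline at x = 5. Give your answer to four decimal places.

50.6786

Write M_i for S''(x_i). With h_i = 1, 1, 1, 1 and divided differences Δ_i = 8, 1, -14, 14, the continuity of S' gives the tridiagonal system
  1·M_0 + 4·M_1 + 1·M_2 = 6(Δ_1 - Δ_0) = -42
  1·M_1 + 4·M_2 + 1·M_3 = 6(Δ_2 - Δ_1) = -90
  1·M_2 + 4·M_3 + 1·M_4 = 6(Δ_3 - Δ_2) = 168
Natural end conditions: M_0 = M_4 = 0.
Hence M_0 = 0, M_1 = -51/28, M_2 = -243/7, M_3 = 1419/28, M_4 = 0.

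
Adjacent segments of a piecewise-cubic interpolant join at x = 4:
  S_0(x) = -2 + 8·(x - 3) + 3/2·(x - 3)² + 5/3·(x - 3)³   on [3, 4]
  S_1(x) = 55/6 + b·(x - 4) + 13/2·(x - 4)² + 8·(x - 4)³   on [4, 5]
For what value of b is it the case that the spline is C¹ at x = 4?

S_0'(x) = 8 + 3·(x - 3) + 5·(x - 3)², so S_0'(4) = 16. On the right, S_1'(4) = b, so b = 16.

16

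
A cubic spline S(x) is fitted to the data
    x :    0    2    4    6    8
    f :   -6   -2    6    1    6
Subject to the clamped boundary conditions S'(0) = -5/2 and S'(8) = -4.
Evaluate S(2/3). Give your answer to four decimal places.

Let m_i = S''(x_i). Step sizes h_i = 2, 2, 2, 2; slopes of the chords Δ_i = (y_(i+1) - y_i)/h_i = 2, 4, -5/2, 5/2.
  2·m_0 + 8·m_1 + 2·m_2 = 6(Δ_1 - Δ_0) = 12
  2·m_1 + 8·m_2 + 2·m_3 = 6(Δ_2 - Δ_1) = -39
  2·m_2 + 8·m_3 + 2·m_4 = 6(Δ_3 - Δ_2) = 30
Clamped end conditions give two more equations: 2h_0·m_0 + h_0·m_1 = 6(Δ_0 - S'(0)) = 27 and h_3·m_3 + 2h_3·m_4 = 6(S'(8) - Δ_3) = -39.
Forward elimination and back-substitution give m_0 = 645/112, m_1 = 111/56, m_2 = -123/16, m_3 = 519/56, m_4 = -1611/112.
On [0, 2], S(x) = -6 - 5/2·x + 645/224·x² - 141/448·x³.
With x = 2/3: S(2/3) = -1633/252.

-6.4802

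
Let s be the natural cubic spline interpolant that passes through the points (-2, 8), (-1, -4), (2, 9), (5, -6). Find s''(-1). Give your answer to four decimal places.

15.4483

Put M_i = s'' at the i-th knot. Here h = (1, 3, 3) and Δ = (-12, 13/3, -5), so the interior equations h_(i-1)·M_(i-1) + 2(h_(i-1)+h_i)·M_i + h_i·M_(i+1) = 6(Δ_i − Δ_(i-1)) read
  1·M_0 + 8·M_1 + 3·M_2 = 6(Δ_1 - Δ_0) = 98
  3·M_1 + 12·M_2 + 3·M_3 = 6(Δ_2 - Δ_1) = -56
Natural end conditions: M_0 = M_3 = 0.
Hence M_0 = 0, M_1 = 448/29, M_2 = -742/87, M_3 = 0.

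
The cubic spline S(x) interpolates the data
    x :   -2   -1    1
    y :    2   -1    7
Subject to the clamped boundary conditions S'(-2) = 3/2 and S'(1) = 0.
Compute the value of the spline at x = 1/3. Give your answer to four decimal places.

4.7037

Put m_i = S'' at the i-th knot. Here h = (1, 2) and Δ = (-3, 4), so the interior equations h_(i-1)·m_(i-1) + 2(h_(i-1)+h_i)·m_i + h_i·m_(i+1) = 6(Δ_i − Δ_(i-1)) read
  1·m_0 + 6·m_1 + 2·m_2 = 6(Δ_1 - Δ_0) = 42
Clamped end conditions give two more equations: 2h_0·m_0 + h_0·m_1 = 6(Δ_0 - S'(-2)) = -27 and h_1·m_1 + 2h_1·m_2 = 6(S'(1) - Δ_1) = -24.
Forward elimination and back-substitution give m_0 = -21, m_1 = 15, m_2 = -27/2.
On [-1, 1], S(x) = -1 - 3/2·(x + 1) + 15/2·(x + 1)² - 19/8·(x + 1)³.
With (x + 1) = 4/3: S(1/3) = 127/27.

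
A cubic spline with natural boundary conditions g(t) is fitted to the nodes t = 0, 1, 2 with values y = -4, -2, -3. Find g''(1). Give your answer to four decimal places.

-4.5000

With M_i denoting the second derivative at x_i, h_i = 1, 1, and Δ_i = (y_(i+1) − y_i)/h_i = 2, -1:
  1·M_0 + 4·M_1 + 1·M_2 = 6(Δ_1 - Δ_0) = -18
Natural end conditions: M_0 = M_2 = 0.
Solving: M_0 = 0, M_1 = -9/2, M_2 = 0.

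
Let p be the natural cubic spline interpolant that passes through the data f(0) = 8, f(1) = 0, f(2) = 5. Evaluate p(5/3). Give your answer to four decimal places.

Let M_i = p''(x_i). Step sizes h_i = 1, 1; slopes of the chords Δ_i = (y_(i+1) - y_i)/h_i = -8, 5.
  1·M_0 + 4·M_1 + 1·M_2 = 6(Δ_1 - Δ_0) = 78
Natural end conditions: M_0 = M_2 = 0.
Hence M_0 = 0, M_1 = 39/2, M_2 = 0.
On [1, 2], p(x) = 0 - 3/2·(x - 1) + 39/4·(x - 1)² - 13/4·(x - 1)³.
With (x - 1) = 2/3: p(5/3) = 64/27.

2.3704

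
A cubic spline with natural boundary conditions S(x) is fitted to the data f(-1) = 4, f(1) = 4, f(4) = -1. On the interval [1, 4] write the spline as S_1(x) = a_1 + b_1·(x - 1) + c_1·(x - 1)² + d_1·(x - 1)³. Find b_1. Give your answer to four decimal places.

-0.6667

Let M_i = S''(x_i). Step sizes h_i = 2, 3; slopes of the chords Δ_i = (y_(i+1) - y_i)/h_i = 0, -5/3.
  2·M_0 + 10·M_1 + 3·M_2 = 6(Δ_1 - Δ_0) = -10
Natural end conditions: M_0 = M_2 = 0.
Forward elimination and back-substitution give M_0 = 0, M_1 = -1, M_2 = 0.
On [1, 4], with S_1(x) = a_1 + b_1·(x - 1) + c_1·(x - 1)² + d_1·(x - 1)³: c_1 = M_1/2 = -1/2, d_1 = (M_2 - M_1)/(6h_1) = 1/18, b_1 = Δ_1 - h_1(2M_1 + M_2)/6 = -2/3.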